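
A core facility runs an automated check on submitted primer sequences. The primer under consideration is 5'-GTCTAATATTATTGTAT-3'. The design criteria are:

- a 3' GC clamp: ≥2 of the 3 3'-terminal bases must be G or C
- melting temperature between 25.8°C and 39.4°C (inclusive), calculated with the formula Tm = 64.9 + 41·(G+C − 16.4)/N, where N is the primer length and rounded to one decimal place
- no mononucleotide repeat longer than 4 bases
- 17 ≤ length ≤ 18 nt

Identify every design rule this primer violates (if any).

Fails: GC clamp.

Base counts: A=5, T=9, G=2, C=1 (length 17).
GC clamp: 3' end TAT has 0 G/C, need ≥2 ✗
Tm: Tm = 64.9 + 41·(3 − 16.4)/17 = 32.6°C ✓
homopolymer run: longest run = 2 ✓
length: length 17 ✓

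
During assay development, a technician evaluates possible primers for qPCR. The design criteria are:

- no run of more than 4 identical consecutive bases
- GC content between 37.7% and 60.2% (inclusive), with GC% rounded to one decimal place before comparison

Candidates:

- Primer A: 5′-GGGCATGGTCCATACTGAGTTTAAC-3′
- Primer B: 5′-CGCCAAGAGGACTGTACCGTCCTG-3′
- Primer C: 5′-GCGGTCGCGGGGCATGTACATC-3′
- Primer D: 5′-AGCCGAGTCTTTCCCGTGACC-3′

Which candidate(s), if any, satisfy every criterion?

Primer A (25 nt, A=6 T=7 G=7 C=5): longest run = 3 ✓; GC 12/25 = 48.0% ✓ — passes.
Primer B (24 nt, A=5 T=4 G=7 C=8): longest run = 2 ✓; GC 15/24 = 62.5%, outside 37.7–60.2% ✗ — fails.
Primer C (22 nt, A=3 T=4 G=9 C=6): longest run = 4 ✓; GC 15/22 = 68.2%, outside 37.7–60.2% ✗ — fails.
Primer D (21 nt, A=3 T=5 G=5 C=8): longest run = 3 ✓; GC 13/21 = 61.9%, outside 37.7–60.2% ✗ — fails.

Primer A only.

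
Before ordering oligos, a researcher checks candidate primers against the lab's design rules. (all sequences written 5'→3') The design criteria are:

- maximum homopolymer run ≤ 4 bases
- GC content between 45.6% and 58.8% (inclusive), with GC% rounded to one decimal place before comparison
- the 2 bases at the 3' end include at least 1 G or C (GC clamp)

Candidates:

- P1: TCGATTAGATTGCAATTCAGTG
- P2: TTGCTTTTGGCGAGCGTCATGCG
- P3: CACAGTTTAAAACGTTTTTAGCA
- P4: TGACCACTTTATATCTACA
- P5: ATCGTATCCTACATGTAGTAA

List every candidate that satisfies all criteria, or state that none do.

P2 only.

P1 (22 nt, A=6 T=8 G=5 C=3): longest run = 2 ✓; GC 8/22 = 36.4%, outside 45.6–58.8% ✗; 3' end TG has 1 G/C ✓ — fails.
P2 (23 nt, A=2 T=8 G=8 C=5): longest run = 4 ✓; GC 13/23 = 56.5% ✓; 3' end CG has 2 G/C ✓ — passes.
P3 (23 nt, A=8 T=8 G=3 C=4): longest run = 5, exceeds 4 ✗; GC 7/23 = 30.4%, outside 45.6–58.8% ✗; 3' end CA has 1 G/C ✓ — fails.
P4 (19 nt, A=6 T=7 G=1 C=5): longest run = 3 ✓; GC 6/19 = 31.6%, outside 45.6–58.8% ✗; 3' end CA has 1 G/C ✓ — fails.
P5 (21 nt, A=7 T=7 G=3 C=4): longest run = 2 ✓; GC 7/21 = 33.3%, outside 45.6–58.8% ✗; 3' end AA has 0 G/C, need ≥1 ✗ — fails.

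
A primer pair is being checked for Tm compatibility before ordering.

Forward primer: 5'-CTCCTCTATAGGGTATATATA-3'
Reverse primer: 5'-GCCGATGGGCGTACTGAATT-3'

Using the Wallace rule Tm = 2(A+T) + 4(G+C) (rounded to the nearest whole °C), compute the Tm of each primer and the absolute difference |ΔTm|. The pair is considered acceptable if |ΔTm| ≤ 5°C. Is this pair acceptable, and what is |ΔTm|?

|ΔTm| = 6°C; the pair is not acceptable.

Forward: A=6 T=8 G=3 C=4 → Tm = 2·14 + 4·7 = 56°C.
Reverse: A=4 T=5 G=7 C=4 → Tm = 2·9 + 4·11 = 62°C.
|ΔTm| = |56 − 62| = 6°C, > 5°C.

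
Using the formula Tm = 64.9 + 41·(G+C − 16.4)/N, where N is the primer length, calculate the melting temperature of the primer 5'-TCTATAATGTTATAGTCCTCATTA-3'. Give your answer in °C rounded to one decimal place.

47.1°C

Base counts: A=7, T=11, G=2, C=4; G+C = 6, N = 24.
Tm = 64.9 + 41·(6 − 16.4)/24 = 64.9 + -426.40/24 = 47.1°C.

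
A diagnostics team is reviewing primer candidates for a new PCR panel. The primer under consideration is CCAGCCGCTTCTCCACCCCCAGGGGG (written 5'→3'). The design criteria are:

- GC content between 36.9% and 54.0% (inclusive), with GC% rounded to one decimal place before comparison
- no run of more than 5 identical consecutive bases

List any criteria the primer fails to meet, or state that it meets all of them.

Base counts: A=3, T=3, G=7, C=13 (length 26).
GC content: GC 20/26 = 76.9%, outside 36.9–54.0% ✗
homopolymer run: longest run = 5 ✓

Fails: GC content.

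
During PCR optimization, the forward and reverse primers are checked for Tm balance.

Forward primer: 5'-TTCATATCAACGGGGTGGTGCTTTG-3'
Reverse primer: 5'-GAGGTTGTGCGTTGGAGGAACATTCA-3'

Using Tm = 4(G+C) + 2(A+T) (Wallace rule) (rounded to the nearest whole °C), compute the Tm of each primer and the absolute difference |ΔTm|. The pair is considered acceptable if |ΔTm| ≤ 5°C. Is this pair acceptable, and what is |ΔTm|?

Forward: A=4 T=9 G=8 C=4 → Tm = 2·13 + 4·12 = 74°C.
Reverse: A=6 T=7 G=10 C=3 → Tm = 2·13 + 4·13 = 78°C.
|ΔTm| = |74 − 78| = 4°C, ≤ 5°C.

|ΔTm| = 4°C; the pair is acceptable.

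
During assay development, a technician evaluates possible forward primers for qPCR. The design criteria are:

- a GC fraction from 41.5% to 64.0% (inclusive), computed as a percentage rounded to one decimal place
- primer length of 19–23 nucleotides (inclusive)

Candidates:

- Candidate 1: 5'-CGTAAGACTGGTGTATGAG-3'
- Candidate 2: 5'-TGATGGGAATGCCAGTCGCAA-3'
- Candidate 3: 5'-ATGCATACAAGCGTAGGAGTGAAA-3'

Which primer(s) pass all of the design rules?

Candidate 1 (19 nt, A=5 T=5 G=7 C=2): GC 9/19 = 47.4% ✓; length 19 ✓ — passes.
Candidate 2 (21 nt, A=6 T=4 G=7 C=4): GC 11/21 = 52.4% ✓; length 21 ✓ — passes.
Candidate 3 (24 nt, A=10 T=4 G=7 C=3): GC 10/24 = 41.7% ✓; length 24, outside 19–23 ✗ — fails.

Candidate 1 and Candidate 2.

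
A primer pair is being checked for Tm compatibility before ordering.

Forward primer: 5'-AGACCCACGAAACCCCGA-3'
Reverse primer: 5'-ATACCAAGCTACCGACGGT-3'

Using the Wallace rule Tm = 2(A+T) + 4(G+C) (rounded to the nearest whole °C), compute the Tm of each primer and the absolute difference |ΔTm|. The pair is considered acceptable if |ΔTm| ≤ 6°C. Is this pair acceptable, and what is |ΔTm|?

|ΔTm| = 0°C; the pair is acceptable.

Forward: A=7 T=0 G=3 C=8 → Tm = 2·7 + 4·11 = 58°C.
Reverse: A=6 T=3 G=4 C=6 → Tm = 2·9 + 4·10 = 58°C.
|ΔTm| = |58 − 58| = 0°C, ≤ 6°C.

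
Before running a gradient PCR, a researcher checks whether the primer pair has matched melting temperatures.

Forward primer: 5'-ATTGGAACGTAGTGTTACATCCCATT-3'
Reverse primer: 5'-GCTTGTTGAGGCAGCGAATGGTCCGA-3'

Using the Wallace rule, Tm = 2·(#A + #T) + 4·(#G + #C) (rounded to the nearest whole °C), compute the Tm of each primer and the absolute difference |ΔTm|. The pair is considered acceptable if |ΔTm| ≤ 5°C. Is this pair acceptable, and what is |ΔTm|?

|ΔTm| = 10°C; the pair is not acceptable.

Forward: A=7 T=9 G=5 C=5 → Tm = 2·16 + 4·10 = 72°C.
Reverse: A=5 T=6 G=10 C=5 → Tm = 2·11 + 4·15 = 82°C.
|ΔTm| = |72 − 82| = 10°C, > 5°C.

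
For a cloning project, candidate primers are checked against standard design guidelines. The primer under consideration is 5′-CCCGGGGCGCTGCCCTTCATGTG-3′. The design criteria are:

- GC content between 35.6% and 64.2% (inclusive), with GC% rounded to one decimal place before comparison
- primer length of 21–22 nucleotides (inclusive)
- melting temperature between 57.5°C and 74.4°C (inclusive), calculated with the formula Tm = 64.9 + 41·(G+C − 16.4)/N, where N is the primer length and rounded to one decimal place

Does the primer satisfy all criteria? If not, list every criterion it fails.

Base counts: A=1, T=5, G=8, C=9 (length 23).
GC content: GC 17/23 = 73.9%, outside 35.6–64.2% ✗
length: length 23, outside 21–22 ✗
Tm: Tm = 64.9 + 41·(17 − 16.4)/23 = 66.0°C ✓

Fails: GC content, length.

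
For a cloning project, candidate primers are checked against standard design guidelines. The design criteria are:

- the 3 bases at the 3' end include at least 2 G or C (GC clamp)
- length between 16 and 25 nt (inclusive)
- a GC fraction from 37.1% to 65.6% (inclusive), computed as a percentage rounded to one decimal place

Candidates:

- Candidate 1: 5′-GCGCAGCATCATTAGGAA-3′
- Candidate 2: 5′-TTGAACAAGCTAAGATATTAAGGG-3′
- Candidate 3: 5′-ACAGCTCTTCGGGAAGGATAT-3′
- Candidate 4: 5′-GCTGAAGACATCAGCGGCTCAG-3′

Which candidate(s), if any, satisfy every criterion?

Candidate 1 (18 nt, A=6 T=3 G=5 C=4): 3' end GAA has 1 G/C, need ≥2 ✗; length 18 ✓; GC 9/18 = 50.0% ✓ — fails.
Candidate 2 (24 nt, A=10 T=6 G=6 C=2): 3' end GGG has 3 G/C ✓; length 24 ✓; GC 8/24 = 33.3%, outside 37.1–65.6% ✗ — fails.
Candidate 3 (21 nt, A=6 T=5 G=6 C=4): 3' end TAT has 0 G/C, need ≥2 ✗; length 21 ✓; GC 10/21 = 47.6% ✓ — fails.
Candidate 4 (22 nt, A=6 T=3 G=7 C=6): 3' end CAG has 2 G/C ✓; length 22 ✓; GC 13/22 = 59.1% ✓ — passes.

Candidate 4 only.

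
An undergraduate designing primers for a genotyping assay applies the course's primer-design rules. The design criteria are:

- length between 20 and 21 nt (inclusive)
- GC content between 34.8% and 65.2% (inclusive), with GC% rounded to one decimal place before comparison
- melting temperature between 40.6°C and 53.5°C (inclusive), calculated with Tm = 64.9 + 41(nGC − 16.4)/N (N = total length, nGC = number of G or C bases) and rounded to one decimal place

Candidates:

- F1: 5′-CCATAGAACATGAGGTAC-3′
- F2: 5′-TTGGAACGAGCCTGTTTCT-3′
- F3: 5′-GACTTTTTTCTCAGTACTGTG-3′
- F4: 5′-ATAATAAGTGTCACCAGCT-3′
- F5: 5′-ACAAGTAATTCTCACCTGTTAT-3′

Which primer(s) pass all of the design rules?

F1 (18 nt, A=7 T=3 G=4 C=4): length 18, outside 20–21 ✗; GC 8/18 = 44.4% ✓; Tm = 64.9 + 41·(8 − 16.4)/18 = 45.8°C ✓ — fails.
F2 (19 nt, A=3 T=7 G=5 C=4): length 19, outside 20–21 ✗; GC 9/19 = 47.4% ✓; Tm = 64.9 + 41·(9 − 16.4)/19 = 48.9°C ✓ — fails.
F3 (21 nt, A=3 T=10 G=4 C=4): length 21 ✓; GC 8/21 = 38.1% ✓; Tm = 64.9 + 41·(8 − 16.4)/21 = 48.5°C ✓ — passes.
F4 (19 nt, A=7 T=5 G=3 C=4): length 19, outside 20–21 ✗; GC 7/19 = 36.8% ✓; Tm = 64.9 + 41·(7 − 16.4)/19 = 44.6°C ✓ — fails.
F5 (22 nt, A=7 T=8 G=2 C=5): length 22, outside 20–21 ✗; GC 7/22 = 31.8%, outside 34.8–65.2% ✗; Tm = 64.9 + 41·(7 − 16.4)/22 = 47.4°C ✓ — fails.

F3 only.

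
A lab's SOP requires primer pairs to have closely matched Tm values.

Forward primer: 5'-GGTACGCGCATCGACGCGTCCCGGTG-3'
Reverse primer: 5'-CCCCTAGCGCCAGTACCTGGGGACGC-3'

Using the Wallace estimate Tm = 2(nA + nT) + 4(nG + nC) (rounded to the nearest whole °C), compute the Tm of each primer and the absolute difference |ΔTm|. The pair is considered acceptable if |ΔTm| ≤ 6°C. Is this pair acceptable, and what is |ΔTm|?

Forward: A=3 T=4 G=10 C=9 → Tm = 2·7 + 4·19 = 90°C.
Reverse: A=4 T=3 G=8 C=11 → Tm = 2·7 + 4·19 = 90°C.
|ΔTm| = |90 − 90| = 0°C, ≤ 6°C.

|ΔTm| = 0°C; the pair is acceptable.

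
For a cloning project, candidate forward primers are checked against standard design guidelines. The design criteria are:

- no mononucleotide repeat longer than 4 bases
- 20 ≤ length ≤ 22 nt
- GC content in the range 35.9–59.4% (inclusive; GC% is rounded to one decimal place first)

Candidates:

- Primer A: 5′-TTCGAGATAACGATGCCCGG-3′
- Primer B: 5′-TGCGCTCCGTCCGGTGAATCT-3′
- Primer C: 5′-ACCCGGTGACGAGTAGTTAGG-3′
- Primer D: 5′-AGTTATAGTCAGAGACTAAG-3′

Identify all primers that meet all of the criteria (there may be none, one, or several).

Primer A (20 nt, A=5 T=4 G=6 C=5): longest run = 3 ✓; length 20 ✓; GC 11/20 = 55.0% ✓ — passes.
Primer B (21 nt, A=2 T=6 G=6 C=7): longest run = 2 ✓; length 21 ✓; GC 13/21 = 61.9%, outside 35.9–59.4% ✗ — fails.
Primer C (21 nt, A=5 T=4 G=8 C=4): longest run = 3 ✓; length 21 ✓; GC 12/21 = 57.1% ✓ — passes.
Primer D (20 nt, A=8 T=5 G=5 C=2): longest run = 2 ✓; length 20 ✓; GC 7/20 = 35.0%, outside 35.9–59.4% ✗ — fails.

Primer A and Primer C.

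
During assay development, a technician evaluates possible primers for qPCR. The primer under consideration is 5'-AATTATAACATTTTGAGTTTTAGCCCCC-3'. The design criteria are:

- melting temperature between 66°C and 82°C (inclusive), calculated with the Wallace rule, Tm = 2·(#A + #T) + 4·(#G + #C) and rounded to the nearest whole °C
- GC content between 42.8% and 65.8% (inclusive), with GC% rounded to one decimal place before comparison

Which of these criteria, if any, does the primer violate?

Base counts: A=8, T=11, G=3, C=6 (length 28).
Tm: Tm = 2·19 + 4·9 = 74°C ✓
GC content: GC 9/28 = 32.1%, outside 42.8–65.8% ✗

Fails: GC content.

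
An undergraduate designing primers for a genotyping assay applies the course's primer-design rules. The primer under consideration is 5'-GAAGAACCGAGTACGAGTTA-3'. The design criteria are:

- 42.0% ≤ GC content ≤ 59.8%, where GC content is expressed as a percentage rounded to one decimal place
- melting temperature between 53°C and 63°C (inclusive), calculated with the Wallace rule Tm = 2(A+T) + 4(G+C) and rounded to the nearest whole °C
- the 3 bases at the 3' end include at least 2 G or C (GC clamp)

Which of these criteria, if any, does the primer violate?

Base counts: A=8, T=3, G=6, C=3 (length 20).
GC content: GC 9/20 = 45.0% ✓
Tm: Tm = 2·11 + 4·9 = 58°C ✓
GC clamp: 3' end TTA has 0 G/C, need ≥2 ✗

Fails: GC clamp.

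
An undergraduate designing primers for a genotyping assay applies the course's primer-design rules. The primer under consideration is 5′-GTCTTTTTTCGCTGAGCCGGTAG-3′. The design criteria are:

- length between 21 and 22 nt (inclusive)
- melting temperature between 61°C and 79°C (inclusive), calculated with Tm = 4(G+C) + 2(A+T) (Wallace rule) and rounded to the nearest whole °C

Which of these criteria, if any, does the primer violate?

Base counts: A=2, T=9, G=7, C=5 (length 23).
length: length 23, outside 21–22 ✗
Tm: Tm = 2·11 + 4·12 = 70°C ✓

Fails: length.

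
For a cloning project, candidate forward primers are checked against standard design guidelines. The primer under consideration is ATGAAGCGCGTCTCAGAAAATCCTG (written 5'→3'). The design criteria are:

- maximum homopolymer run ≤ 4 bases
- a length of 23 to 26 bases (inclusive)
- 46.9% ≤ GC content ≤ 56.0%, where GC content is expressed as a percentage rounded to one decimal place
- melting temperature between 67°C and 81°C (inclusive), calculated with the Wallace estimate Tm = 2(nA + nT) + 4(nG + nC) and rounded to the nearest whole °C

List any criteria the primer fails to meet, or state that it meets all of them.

Meets all criteria.

Base counts: A=8, T=5, G=6, C=6 (length 25).
homopolymer run: longest run = 4 ✓
length: length 25 ✓
GC content: GC 12/25 = 48.0% ✓
Tm: Tm = 2·13 + 4·12 = 74°C ✓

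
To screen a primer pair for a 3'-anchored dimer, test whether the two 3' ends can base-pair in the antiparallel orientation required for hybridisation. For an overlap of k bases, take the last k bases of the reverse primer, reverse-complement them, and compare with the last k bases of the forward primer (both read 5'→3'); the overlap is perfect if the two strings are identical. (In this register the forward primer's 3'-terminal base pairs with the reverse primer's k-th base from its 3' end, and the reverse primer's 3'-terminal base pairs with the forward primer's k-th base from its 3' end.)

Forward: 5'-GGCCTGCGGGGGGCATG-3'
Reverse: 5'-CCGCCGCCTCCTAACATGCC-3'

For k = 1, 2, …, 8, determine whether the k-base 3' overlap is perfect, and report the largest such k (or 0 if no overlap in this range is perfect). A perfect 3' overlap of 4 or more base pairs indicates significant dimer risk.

Longest perfect overlap: 6 complementary base pairs; significant dimer risk (threshold 4).

Last 8 bases (5'→3') — forward …GGGGCATG, reverse …AACATGCC.
Reverse complement of the reverse primer's last 8 bases: GGCATGTT; its first k bases are the reverse complement of the reverse primer's last k bases, so a perfect k-base overlap needs the forward primer's last k bases to equal them.
Comparing (forward last k vs required): k=1: G vs G ✓; k=2: TG vs GG ✗; k=3: ATG vs GGC ✗; k=4: CATG vs GGCA ✗; k=5: GCATG vs GGCAT ✗; k=6: GGCATG vs GGCATG ✓; k=7: GGGCATG vs GGCATGT ✗; k=8: GGGGCATG vs GGCATGTT ✗.
Perfect overlaps at k = 1, 6; the largest is 6.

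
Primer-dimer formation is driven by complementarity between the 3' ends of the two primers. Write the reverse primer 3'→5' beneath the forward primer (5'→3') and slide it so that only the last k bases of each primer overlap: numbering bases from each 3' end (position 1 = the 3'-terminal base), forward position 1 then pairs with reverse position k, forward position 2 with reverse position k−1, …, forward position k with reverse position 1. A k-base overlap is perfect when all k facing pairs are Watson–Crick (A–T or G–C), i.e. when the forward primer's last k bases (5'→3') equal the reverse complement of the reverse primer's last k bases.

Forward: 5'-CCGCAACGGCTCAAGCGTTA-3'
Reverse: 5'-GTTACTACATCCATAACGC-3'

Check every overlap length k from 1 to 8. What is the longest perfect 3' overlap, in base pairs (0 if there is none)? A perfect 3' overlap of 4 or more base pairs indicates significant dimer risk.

Longest perfect overlap: 6 complementary base pairs; significant dimer risk (threshold 4).

Last 8 bases (5'→3') — forward …AAGCGTTA, reverse …CATAACGC.
Reverse complement of the reverse primer's last 8 bases: GCGTTATG; its first k bases are the reverse complement of the reverse primer's last k bases, so a perfect k-base overlap needs the forward primer's last k bases to equal them.
Comparing (forward last k vs required): k=1: A vs G ✗; k=2: TA vs GC ✗; k=3: TTA vs GCG ✗; k=4: GTTA vs GCGT ✗; k=5: CGTTA vs GCGTT ✗; k=6: GCGTTA vs GCGTTA ✓; k=7: AGCGTTA vs GCGTTAT ✗; k=8: AAGCGTTA vs GCGTTATG ✗.
Only k = 6 is perfect, so the longest perfect 3' overlap is 6.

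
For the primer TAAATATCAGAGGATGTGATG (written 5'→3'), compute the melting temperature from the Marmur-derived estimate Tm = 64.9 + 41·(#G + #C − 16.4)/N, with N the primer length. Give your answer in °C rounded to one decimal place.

Base counts: A=8, T=6, G=6, C=1; G+C = 7, N = 21.
Tm = 64.9 + 41·(7 − 16.4)/21 = 64.9 + -385.40/21 = 46.5°C.

46.5°C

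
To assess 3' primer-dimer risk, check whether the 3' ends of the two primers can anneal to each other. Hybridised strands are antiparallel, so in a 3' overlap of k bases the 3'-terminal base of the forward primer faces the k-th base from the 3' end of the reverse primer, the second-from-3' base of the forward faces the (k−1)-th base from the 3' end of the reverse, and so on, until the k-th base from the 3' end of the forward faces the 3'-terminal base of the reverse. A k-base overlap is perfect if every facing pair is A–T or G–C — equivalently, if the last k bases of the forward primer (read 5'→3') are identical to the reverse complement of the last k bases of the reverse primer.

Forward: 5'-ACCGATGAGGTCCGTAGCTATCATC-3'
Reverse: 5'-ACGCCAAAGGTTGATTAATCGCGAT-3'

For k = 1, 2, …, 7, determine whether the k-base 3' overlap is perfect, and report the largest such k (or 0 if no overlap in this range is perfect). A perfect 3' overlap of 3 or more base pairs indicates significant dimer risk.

Last 7 bases (5'→3') — forward …TATCATC, reverse …TCGCGAT.
Reverse complement of the reverse primer's last 7 bases: ATCGCGA; its first k bases are the reverse complement of the reverse primer's last k bases, so a perfect k-base overlap needs the forward primer's last k bases to equal them.
Comparing (forward last k vs required): k=1: C vs A ✗; k=2: TC vs AT ✗; k=3: ATC vs ATC ✓; k=4: CATC vs ATCG ✗; k=5: TCATC vs ATCGC ✗; k=6: ATCATC vs ATCGCG ✗; k=7: TATCATC vs ATCGCGA ✗.
Only k = 3 is perfect, so the longest perfect 3' overlap is 3.

Longest perfect overlap: 3 complementary base pairs; significant dimer risk (threshold 3).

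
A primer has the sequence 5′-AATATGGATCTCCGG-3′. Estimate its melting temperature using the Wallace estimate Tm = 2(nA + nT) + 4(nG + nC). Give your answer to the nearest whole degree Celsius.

Base counts: A=4, T=4, G=4, C=3 (length 15).
Tm = 2·(4+4) + 4·(4+3) = 2·8 + 4·7 = 16 + 28 = 44°C.

44°C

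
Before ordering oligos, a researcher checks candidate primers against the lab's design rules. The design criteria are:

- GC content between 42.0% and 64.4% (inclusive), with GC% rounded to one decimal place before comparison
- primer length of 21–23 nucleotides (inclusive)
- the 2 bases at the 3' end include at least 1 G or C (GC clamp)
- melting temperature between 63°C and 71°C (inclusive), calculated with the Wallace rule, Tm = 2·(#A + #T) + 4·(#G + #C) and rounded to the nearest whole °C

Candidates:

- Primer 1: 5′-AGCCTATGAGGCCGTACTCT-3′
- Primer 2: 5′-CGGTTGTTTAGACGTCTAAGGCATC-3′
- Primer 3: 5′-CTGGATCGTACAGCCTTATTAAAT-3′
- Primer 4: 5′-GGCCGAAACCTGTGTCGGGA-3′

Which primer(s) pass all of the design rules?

None of the candidates satisfy all criteria.

Primer 1 (20 nt, A=4 T=5 G=5 C=6): GC 11/20 = 55.0% ✓; length 20, outside 21–23 ✗; 3' end CT has 1 G/C ✓; Tm = 2·9 + 4·11 = 62°C, outside 63–71°C ✗ — fails.
Primer 2 (25 nt, A=5 T=8 G=7 C=5): GC 12/25 = 48.0% ✓; length 25, outside 21–23 ✗; 3' end TC has 1 G/C ✓; Tm = 2·13 + 4·12 = 74°C, outside 63–71°C ✗ — fails.
Primer 3 (24 nt, A=7 T=8 G=4 C=5): GC 9/24 = 37.5%, outside 42.0–64.4% ✗; length 24, outside 21–23 ✗; 3' end AT has 0 G/C, need ≥1 ✗; Tm = 2·15 + 4·9 = 66°C ✓ — fails.
Primer 4 (20 nt, A=4 T=3 G=8 C=5): GC 13/20 = 65.0%, outside 42.0–64.4% ✗; length 20, outside 21–23 ✗; 3' end GA has 1 G/C ✓; Tm = 2·7 + 4·13 = 66°C ✓ — fails.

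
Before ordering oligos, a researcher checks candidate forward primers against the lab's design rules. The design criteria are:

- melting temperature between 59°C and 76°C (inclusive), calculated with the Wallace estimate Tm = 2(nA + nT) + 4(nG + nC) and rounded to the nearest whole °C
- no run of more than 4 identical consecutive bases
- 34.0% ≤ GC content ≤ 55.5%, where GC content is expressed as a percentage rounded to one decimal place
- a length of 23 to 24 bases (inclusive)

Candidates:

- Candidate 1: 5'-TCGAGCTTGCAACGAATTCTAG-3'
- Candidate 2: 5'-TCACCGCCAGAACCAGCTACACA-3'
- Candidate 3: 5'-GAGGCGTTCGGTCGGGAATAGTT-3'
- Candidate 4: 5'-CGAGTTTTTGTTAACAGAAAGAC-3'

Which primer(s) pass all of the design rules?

Candidate 1 (22 nt, A=6 T=6 G=5 C=5): Tm = 2·12 + 4·10 = 64°C ✓; longest run = 2 ✓; GC 10/22 = 45.5% ✓; length 22, outside 23–24 ✗ — fails.
Candidate 2 (23 nt, A=8 T=2 G=3 C=10): Tm = 2·10 + 4·13 = 72°C ✓; longest run = 2 ✓; GC 13/23 = 56.5%, outside 34.0–55.5% ✗; length 23 ✓ — fails.
Candidate 3 (23 nt, A=4 T=6 G=10 C=3): Tm = 2·10 + 4·13 = 72°C ✓; longest run = 3 ✓; GC 13/23 = 56.5%, outside 34.0–55.5% ✗; length 23 ✓ — fails.
Candidate 4 (23 nt, A=8 T=7 G=5 C=3): Tm = 2·15 + 4·8 = 62°C ✓; longest run = 5, exceeds 4 ✗; GC 8/23 = 34.8% ✓; length 23 ✓ — fails.

None of the candidates satisfy all criteria.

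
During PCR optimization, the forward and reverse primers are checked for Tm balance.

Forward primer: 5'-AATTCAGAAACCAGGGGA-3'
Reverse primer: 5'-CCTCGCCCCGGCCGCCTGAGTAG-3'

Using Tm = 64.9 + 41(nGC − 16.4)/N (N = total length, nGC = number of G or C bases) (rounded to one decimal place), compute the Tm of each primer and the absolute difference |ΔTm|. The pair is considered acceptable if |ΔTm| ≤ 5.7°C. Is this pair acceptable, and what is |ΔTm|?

|ΔTm| = 22.0°C; the pair is not acceptable.

Forward: G+C = 8, N = 18 → Tm = 64.9 + 41·(8 − 16.4)/18 = 45.8°C.
Reverse: G+C = 18, N = 23 → Tm = 64.9 + 41·(18 − 16.4)/23 = 67.8°C.
|ΔTm| = |45.8 − 67.8| = 22.0°C, > 5.7°C.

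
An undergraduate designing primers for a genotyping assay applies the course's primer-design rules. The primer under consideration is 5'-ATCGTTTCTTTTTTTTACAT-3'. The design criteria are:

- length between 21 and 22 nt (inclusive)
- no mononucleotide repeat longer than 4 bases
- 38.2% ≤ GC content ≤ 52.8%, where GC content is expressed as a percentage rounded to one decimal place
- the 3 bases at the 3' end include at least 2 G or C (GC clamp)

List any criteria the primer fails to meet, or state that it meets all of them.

Fails: length, homopolymer run, GC content, GC clamp.

Base counts: A=3, T=13, G=1, C=3 (length 20).
length: length 20, outside 21–22 ✗
homopolymer run: longest run = 8, exceeds 4 ✗
GC content: GC 4/20 = 20.0%, outside 38.2–52.8% ✗
GC clamp: 3' end CAT has 1 G/C, need ≥2 ✗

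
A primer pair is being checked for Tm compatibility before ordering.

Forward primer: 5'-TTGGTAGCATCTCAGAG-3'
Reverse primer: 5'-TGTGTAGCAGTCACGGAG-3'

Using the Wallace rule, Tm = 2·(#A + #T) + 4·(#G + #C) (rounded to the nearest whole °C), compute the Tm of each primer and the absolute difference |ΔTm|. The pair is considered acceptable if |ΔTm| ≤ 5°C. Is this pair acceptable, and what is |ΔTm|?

Forward: A=4 T=5 G=5 C=3 → Tm = 2·9 + 4·8 = 50°C.
Reverse: A=4 T=4 G=7 C=3 → Tm = 2·8 + 4·10 = 56°C.
|ΔTm| = |50 − 56| = 6°C, > 5°C.

|ΔTm| = 6°C; the pair is not acceptable.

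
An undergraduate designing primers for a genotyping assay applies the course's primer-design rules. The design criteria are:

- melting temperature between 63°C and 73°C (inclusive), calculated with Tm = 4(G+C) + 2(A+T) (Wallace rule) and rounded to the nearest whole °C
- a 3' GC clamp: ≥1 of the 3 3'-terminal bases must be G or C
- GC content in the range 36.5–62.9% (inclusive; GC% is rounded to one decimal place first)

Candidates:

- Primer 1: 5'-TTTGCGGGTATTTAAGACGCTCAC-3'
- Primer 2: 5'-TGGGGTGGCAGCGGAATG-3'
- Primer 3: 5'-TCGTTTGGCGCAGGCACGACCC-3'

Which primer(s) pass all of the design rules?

Primer 1 only.

Primer 1 (24 nt, A=5 T=8 G=6 C=5): Tm = 2·13 + 4·11 = 70°C ✓; 3' end CAC has 2 G/C ✓; GC 11/24 = 45.8% ✓ — passes.
Primer 2 (18 nt, A=3 T=3 G=10 C=2): Tm = 2·6 + 4·12 = 60°C, outside 63–73°C ✗; 3' end ATG has 1 G/C ✓; GC 12/18 = 66.7%, outside 36.5–62.9% ✗ — fails.
Primer 3 (22 nt, A=3 T=4 G=7 C=8): Tm = 2·7 + 4·15 = 74°C, outside 63–73°C ✗; 3' end CCC has 3 G/C ✓; GC 15/22 = 68.2%, outside 36.5–62.9% ✗ — fails.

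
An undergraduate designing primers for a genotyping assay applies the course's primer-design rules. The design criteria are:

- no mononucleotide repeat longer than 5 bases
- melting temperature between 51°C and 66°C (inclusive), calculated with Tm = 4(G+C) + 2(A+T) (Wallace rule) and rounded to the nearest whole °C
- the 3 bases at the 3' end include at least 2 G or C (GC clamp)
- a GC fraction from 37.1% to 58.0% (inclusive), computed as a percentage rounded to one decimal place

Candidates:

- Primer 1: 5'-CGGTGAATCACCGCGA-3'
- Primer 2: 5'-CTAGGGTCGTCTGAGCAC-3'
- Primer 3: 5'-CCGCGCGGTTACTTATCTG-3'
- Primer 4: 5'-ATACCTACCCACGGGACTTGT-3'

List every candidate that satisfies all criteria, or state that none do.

Primer 1 (16 nt, A=4 T=2 G=5 C=5): longest run = 2 ✓; Tm = 2·6 + 4·10 = 52°C ✓; 3' end CGA has 2 G/C ✓; GC 10/16 = 62.5%, outside 37.1–58.0% ✗ — fails.
Primer 2 (18 nt, A=3 T=4 G=6 C=5): longest run = 3 ✓; Tm = 2·7 + 4·11 = 58°C ✓; 3' end CAC has 2 G/C ✓; GC 11/18 = 61.1%, outside 37.1–58.0% ✗ — fails.
Primer 3 (19 nt, A=2 T=6 G=5 C=6): longest run = 2 ✓; Tm = 2·8 + 4·11 = 60°C ✓; 3' end CTG has 2 G/C ✓; GC 11/19 = 57.9% ✓ — passes.
Primer 4 (21 nt, A=5 T=5 G=4 C=7): longest run = 3 ✓; Tm = 2·10 + 4·11 = 64°C ✓; 3' end TGT has 1 G/C, need ≥2 ✗; GC 11/21 = 52.4% ✓ — fails.

Primer 3 only.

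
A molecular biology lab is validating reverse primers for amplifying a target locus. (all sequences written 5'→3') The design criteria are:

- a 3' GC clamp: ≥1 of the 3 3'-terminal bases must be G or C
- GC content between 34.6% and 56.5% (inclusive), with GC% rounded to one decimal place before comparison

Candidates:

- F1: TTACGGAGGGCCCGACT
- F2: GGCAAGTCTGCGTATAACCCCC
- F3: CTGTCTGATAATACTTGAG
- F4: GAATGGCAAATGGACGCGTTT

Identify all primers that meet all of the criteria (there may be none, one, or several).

F1 (17 nt, A=3 T=3 G=6 C=5): 3' end ACT has 1 G/C ✓; GC 11/17 = 64.7%, outside 34.6–56.5% ✗ — fails.
F2 (22 nt, A=5 T=4 G=5 C=8): 3' end CCC has 3 G/C ✓; GC 13/22 = 59.1%, outside 34.6–56.5% ✗ — fails.
F3 (19 nt, A=5 T=7 G=4 C=3): 3' end GAG has 2 G/C ✓; GC 7/19 = 36.8% ✓ — passes.
F4 (21 nt, A=6 T=5 G=7 C=3): 3' end TTT has 0 G/C, need ≥1 ✗; GC 10/21 = 47.6% ✓ — fails.

F3 only.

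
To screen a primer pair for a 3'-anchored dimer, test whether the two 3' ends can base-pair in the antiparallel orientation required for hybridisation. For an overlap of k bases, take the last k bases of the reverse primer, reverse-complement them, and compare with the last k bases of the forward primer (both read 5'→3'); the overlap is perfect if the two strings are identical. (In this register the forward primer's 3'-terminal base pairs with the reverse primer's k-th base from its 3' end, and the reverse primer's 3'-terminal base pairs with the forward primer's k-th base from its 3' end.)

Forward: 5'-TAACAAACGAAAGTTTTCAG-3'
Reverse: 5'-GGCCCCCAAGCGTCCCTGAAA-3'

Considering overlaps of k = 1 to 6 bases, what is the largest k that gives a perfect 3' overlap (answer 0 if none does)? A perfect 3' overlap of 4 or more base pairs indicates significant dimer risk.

Last 6 bases (5'→3') — forward …TTTCAG, reverse …CTGAAA.
Reverse complement of the reverse primer's last 6 bases: TTTCAG; its first k bases are the reverse complement of the reverse primer's last k bases, so a perfect k-base overlap needs the forward primer's last k bases to equal them.
Comparing (forward last k vs required): k=1: G vs T ✗; k=2: AG vs TT ✗; k=3: CAG vs TTT ✗; k=4: TCAG vs TTTC ✗; k=5: TTCAG vs TTTCA ✗; k=6: TTTCAG vs TTTCAG ✓.
Only k = 6 is perfect, so the longest perfect 3' overlap is 6.

Longest perfect overlap: 6 complementary base pairs; significant dimer risk (threshold 4).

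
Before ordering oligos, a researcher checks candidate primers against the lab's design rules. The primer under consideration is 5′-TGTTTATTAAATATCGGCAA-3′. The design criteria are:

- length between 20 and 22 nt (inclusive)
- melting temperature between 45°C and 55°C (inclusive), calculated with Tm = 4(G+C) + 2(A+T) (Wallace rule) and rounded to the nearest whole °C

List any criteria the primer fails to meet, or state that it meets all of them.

Meets all criteria.

Base counts: A=7, T=8, G=3, C=2 (length 20).
length: length 20 ✓
Tm: Tm = 2·15 + 4·5 = 50°C ✓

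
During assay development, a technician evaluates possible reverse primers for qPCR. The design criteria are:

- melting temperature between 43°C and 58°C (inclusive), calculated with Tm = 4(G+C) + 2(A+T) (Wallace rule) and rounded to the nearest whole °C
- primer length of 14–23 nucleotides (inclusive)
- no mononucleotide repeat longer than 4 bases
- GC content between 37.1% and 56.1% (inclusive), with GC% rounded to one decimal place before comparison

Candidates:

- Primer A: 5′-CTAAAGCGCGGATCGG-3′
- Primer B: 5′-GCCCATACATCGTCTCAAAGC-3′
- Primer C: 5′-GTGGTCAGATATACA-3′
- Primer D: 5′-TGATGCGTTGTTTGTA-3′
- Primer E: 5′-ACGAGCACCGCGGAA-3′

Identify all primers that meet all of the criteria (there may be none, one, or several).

Primer A (16 nt, A=4 T=2 G=6 C=4): Tm = 2·6 + 4·10 = 52°C ✓; length 16 ✓; longest run = 3 ✓; GC 10/16 = 62.5%, outside 37.1–56.1% ✗ — fails.
Primer B (21 nt, A=6 T=4 G=3 C=8): Tm = 2·10 + 4·11 = 64°C, outside 43–58°C ✗; length 21 ✓; longest run = 3 ✓; GC 11/21 = 52.4% ✓ — fails.
Primer C (15 nt, A=5 T=4 G=4 C=2): Tm = 2·9 + 4·6 = 42°C, outside 43–58°C ✗; length 15 ✓; longest run = 2 ✓; GC 6/15 = 40.0% ✓ — fails.
Primer D (16 nt, A=2 T=8 G=5 C=1): Tm = 2·10 + 4·6 = 44°C ✓; length 16 ✓; longest run = 3 ✓; GC 6/16 = 37.5% ✓ — passes.
Primer E (15 nt, A=5 T=0 G=5 C=5): Tm = 2·5 + 4·10 = 50°C ✓; length 15 ✓; longest run = 2 ✓; GC 10/15 = 66.7%, outside 37.1–56.1% ✗ — fails.

Primer D only.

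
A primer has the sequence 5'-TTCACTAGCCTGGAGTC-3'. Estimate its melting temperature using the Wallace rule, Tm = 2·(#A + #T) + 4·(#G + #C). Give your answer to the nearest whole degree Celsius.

52°C

Base counts: A=3, T=5, G=4, C=5 (length 17).
Tm = 2·(3+5) + 4·(4+5) = 2·8 + 4·9 = 16 + 36 = 52°C.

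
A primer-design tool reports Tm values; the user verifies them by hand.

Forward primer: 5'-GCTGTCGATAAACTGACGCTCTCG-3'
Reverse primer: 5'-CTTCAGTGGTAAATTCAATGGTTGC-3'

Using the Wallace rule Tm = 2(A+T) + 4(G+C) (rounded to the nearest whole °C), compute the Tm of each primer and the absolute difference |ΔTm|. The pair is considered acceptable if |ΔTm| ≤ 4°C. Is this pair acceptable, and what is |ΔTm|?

Forward: A=5 T=6 G=6 C=7 → Tm = 2·11 + 4·13 = 74°C.
Reverse: A=6 T=9 G=6 C=4 → Tm = 2·15 + 4·10 = 70°C.
|ΔTm| = |74 − 70| = 4°C, ≤ 4°C.

|ΔTm| = 4°C; the pair is acceptable.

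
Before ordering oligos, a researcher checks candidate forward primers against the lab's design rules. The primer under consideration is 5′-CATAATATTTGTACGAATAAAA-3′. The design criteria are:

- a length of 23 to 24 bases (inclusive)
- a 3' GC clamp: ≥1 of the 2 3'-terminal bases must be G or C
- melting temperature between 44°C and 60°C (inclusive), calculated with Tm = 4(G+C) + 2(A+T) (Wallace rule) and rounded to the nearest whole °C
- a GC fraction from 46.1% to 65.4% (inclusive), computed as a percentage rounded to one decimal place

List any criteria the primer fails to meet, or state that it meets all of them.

Base counts: A=11, T=7, G=2, C=2 (length 22).
length: length 22, outside 23–24 ✗
GC clamp: 3' end AA has 0 G/C, need ≥1 ✗
Tm: Tm = 2·18 + 4·4 = 52°C ✓
GC content: GC 4/22 = 18.2%, outside 46.1–65.4% ✗

Fails: length, GC clamp, GC content.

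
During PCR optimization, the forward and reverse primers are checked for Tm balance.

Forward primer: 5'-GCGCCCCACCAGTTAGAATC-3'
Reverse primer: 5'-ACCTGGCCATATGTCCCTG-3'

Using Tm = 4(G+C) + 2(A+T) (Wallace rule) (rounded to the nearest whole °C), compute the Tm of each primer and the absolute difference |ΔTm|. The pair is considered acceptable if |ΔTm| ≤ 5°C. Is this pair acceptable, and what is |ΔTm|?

Forward: A=5 T=3 G=4 C=8 → Tm = 2·8 + 4·12 = 64°C.
Reverse: A=3 T=5 G=4 C=7 → Tm = 2·8 + 4·11 = 60°C.
|ΔTm| = |64 − 60| = 4°C, ≤ 5°C.

|ΔTm| = 4°C; the pair is acceptable.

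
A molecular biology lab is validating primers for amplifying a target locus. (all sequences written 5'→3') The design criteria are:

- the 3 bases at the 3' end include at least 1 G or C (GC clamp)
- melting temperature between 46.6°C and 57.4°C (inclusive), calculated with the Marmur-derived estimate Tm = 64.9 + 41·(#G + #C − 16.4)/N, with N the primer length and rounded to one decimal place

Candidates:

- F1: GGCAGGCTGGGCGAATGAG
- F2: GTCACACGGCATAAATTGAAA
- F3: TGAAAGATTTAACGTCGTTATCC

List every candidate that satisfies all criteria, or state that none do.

F1 (19 nt, A=4 T=2 G=10 C=3): 3' end GAG has 2 G/C ✓; Tm = 64.9 + 41·(13 − 16.4)/19 = 57.6°C, outside 46.6–57.4°C ✗ — fails.
F2 (21 nt, A=9 T=4 G=4 C=4): 3' end AAA has 0 G/C, need ≥1 ✗; Tm = 64.9 + 41·(8 − 16.4)/21 = 48.5°C ✓ — fails.
F3 (23 nt, A=7 T=8 G=4 C=4): 3' end TCC has 2 G/C ✓; Tm = 64.9 + 41·(8 − 16.4)/23 = 49.9°C ✓ — passes.

F3 only.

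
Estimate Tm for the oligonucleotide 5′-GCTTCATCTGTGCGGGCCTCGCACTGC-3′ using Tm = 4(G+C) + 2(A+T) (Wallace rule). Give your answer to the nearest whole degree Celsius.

90°C

Base counts: A=2, T=7, G=8, C=10 (length 27).
Tm = 2·(2+7) + 4·(8+10) = 2·9 + 4·18 = 18 + 72 = 90°C.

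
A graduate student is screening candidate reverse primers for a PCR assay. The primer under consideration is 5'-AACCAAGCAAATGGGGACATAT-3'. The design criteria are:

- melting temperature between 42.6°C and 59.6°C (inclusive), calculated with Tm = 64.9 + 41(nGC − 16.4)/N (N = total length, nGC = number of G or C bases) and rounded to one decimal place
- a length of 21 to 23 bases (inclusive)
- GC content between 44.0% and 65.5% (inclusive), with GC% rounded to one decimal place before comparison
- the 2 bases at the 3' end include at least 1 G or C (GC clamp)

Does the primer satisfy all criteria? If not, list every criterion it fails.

Fails: GC content, GC clamp.

Base counts: A=10, T=3, G=5, C=4 (length 22).
Tm: Tm = 64.9 + 41·(9 − 16.4)/22 = 51.1°C ✓
length: length 22 ✓
GC content: GC 9/22 = 40.9%, outside 44.0–65.5% ✗
GC clamp: 3' end AT has 0 G/C, need ≥1 ✗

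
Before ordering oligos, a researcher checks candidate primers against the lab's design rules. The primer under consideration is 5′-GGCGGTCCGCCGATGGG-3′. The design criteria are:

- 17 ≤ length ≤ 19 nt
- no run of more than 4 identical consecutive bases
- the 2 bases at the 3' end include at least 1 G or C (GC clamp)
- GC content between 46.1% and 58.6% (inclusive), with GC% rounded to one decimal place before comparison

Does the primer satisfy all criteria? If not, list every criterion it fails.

Base counts: A=1, T=2, G=9, C=5 (length 17).
length: length 17 ✓
homopolymer run: longest run = 3 ✓
GC clamp: 3' end GG has 2 G/C ✓
GC content: GC 14/17 = 82.4%, outside 46.1–58.6% ✗

Fails: GC content.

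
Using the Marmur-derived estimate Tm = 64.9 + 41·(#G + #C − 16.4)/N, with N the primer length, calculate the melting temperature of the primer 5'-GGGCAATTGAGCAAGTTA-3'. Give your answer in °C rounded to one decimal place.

45.8°C

Base counts: A=6, T=4, G=6, C=2; G+C = 8, N = 18.
Tm = 64.9 + 41·(8 − 16.4)/18 = 64.9 + -344.40/18 = 45.8°C.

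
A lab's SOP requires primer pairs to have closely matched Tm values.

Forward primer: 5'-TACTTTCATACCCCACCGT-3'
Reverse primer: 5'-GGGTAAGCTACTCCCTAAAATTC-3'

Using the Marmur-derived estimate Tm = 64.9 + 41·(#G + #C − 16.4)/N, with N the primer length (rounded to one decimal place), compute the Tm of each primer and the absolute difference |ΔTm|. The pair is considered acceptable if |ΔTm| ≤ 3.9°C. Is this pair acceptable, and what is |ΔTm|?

Forward: G+C = 9, N = 19 → Tm = 64.9 + 41·(9 − 16.4)/19 = 48.9°C.
Reverse: G+C = 10, N = 23 → Tm = 64.9 + 41·(10 − 16.4)/23 = 53.5°C.
|ΔTm| = |48.9 − 53.5| = 4.6°C, > 3.9°C.

|ΔTm| = 4.6°C; the pair is not acceptable.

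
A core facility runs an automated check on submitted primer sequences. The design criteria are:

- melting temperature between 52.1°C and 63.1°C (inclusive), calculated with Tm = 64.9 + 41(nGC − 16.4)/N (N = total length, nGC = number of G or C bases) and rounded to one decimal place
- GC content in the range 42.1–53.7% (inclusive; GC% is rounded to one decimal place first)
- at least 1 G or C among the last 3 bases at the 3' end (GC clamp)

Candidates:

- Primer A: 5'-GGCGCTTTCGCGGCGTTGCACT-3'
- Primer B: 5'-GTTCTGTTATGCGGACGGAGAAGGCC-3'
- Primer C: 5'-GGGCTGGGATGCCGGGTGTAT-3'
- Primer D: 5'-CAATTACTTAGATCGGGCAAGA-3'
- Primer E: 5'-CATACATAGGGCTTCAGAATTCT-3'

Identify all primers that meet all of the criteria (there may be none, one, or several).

None of the candidates satisfy all criteria.

Primer A (22 nt, A=1 T=6 G=8 C=7): Tm = 64.9 + 41·(15 − 16.4)/22 = 62.3°C ✓; GC 15/22 = 68.2%, outside 42.1–53.7% ✗; 3' end ACT has 1 G/C ✓ — fails.
Primer B (26 nt, A=5 T=6 G=10 C=5): Tm = 64.9 + 41·(15 − 16.4)/26 = 62.7°C ✓; GC 15/26 = 57.7%, outside 42.1–53.7% ✗; 3' end GCC has 3 G/C ✓ — fails.
Primer C (21 nt, A=2 T=5 G=11 C=3): Tm = 64.9 + 41·(14 − 16.4)/21 = 60.2°C ✓; GC 14/21 = 66.7%, outside 42.1–53.7% ✗; 3' end TAT has 0 G/C, need ≥1 ✗ — fails.
Primer D (22 nt, A=8 T=5 G=5 C=4): Tm = 64.9 + 41·(9 − 16.4)/22 = 51.1°C, outside 52.1–63.1°C ✗; GC 9/22 = 40.9%, outside 42.1–53.7% ✗; 3' end AGA has 1 G/C ✓ — fails.
Primer E (23 nt, A=7 T=7 G=4 C=5): Tm = 64.9 + 41·(9 − 16.4)/23 = 51.7°C, outside 52.1–63.1°C ✗; GC 9/23 = 39.1%, outside 42.1–53.7% ✗; 3' end TCT has 1 G/C ✓ — fails.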